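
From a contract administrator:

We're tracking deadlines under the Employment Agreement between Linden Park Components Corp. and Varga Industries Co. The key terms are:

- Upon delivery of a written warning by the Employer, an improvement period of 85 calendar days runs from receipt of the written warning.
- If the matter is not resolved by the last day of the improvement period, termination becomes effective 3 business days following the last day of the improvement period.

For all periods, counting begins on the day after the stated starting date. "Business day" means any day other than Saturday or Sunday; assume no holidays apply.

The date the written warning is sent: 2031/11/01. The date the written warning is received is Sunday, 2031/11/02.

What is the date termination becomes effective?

The last day of the improvement period: 2031/11/02 + 85 days = 2032/01/26.
The date termination becomes effective: 3 business days after Monday, 2032/01/26, skipping weekends — Jan 27, Jan 28, Jan 29 — lands on Thursday, 2032/01/29.

2032/01/29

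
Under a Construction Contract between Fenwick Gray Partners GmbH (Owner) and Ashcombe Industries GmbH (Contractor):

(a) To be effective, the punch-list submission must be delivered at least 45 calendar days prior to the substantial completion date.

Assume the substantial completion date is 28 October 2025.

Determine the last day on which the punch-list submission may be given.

Counting back 45 calendar days from 28 October 2025 gives 13 September 2025.

13 September 2025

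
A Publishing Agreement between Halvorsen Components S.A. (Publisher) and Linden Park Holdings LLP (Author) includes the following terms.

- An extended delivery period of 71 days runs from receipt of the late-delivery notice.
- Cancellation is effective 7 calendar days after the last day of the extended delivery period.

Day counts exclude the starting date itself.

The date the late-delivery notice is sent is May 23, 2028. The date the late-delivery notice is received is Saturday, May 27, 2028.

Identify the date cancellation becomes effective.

August 13, 2028

The last day of the extended delivery period: 71 calendar days after May 27, 2028 is August 6, 2028.
The date cancellation becomes effective: August 6, 2028 + 7 days = August 13, 2028.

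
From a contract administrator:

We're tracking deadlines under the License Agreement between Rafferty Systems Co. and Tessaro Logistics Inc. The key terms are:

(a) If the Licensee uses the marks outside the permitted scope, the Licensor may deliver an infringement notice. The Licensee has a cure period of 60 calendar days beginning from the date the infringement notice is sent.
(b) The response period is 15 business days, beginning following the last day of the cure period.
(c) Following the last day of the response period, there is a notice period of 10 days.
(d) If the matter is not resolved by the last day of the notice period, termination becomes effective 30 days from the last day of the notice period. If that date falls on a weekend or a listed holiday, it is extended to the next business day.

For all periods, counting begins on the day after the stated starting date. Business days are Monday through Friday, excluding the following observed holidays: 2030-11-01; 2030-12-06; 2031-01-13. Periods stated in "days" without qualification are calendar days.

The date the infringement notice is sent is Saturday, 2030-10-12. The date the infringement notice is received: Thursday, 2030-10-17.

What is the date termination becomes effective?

2031-02-10

Adding 60 calendar days to 2030-10-12 gives 2030-12-11, which is the last day of the cure period.
The last day of the response period: counting 15 business days from Wednesday, 2030-12-11 (Dec 12, Dec 13, Dec 16, Dec 17, …, Dec 30, Dec 31, Jan 1, skipping weekends) reaches Wednesday, 2031-01-01.
The last day of the notice period: 10 calendar days after 2031-01-01 is 2031-01-11.
The date termination becomes effective: 2031-01-11 + 30 days = 2031-02-10. 2031-02-10 is a Monday and is not a listed holiday, so no roll-forward applies.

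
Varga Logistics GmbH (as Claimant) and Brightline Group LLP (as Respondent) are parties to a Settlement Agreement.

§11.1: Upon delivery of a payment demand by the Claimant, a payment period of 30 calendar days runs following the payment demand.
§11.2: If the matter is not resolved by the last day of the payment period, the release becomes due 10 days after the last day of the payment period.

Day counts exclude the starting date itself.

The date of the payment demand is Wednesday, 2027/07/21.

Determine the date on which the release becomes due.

The last day of the payment period: 30 calendar days after 2027/07/21 is 2027/08/20.
The date on which the release becomes due: 2027/08/20 + 10 days = 2027/08/30.

2027/08/30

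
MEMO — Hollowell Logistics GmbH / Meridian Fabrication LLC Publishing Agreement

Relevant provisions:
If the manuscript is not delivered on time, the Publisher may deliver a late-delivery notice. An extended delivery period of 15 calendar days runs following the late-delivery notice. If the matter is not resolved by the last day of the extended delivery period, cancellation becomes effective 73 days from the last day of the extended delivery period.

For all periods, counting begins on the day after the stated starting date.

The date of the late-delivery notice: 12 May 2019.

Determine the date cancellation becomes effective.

The last day of the extended delivery period: 15 calendar days after 12 May 2019 is 27 May 2019.
The date cancellation becomes effective: 27 May 2019 + 73 days = 8 August 2019.

8 August 2019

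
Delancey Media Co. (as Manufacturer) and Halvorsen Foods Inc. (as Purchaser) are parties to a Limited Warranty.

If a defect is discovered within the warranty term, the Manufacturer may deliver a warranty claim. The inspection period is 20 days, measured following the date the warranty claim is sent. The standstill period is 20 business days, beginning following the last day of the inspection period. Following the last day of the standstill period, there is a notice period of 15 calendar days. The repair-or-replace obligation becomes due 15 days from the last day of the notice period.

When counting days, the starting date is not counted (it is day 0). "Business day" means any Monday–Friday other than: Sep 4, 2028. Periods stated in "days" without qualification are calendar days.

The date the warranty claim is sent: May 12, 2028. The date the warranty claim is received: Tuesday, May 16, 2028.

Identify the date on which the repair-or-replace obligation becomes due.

The last day of the inspection period: 20 calendar days after May 12, 2028 is Jun 1, 2028.
The last day of the standstill period: 20 business days after Thursday, Jun 1, 2028, skipping weekends — Jun 2, Jun 5, Jun 6, Jun 7, …, Jun 27, Jun 28, Jun 29 — lands on Thursday, Jun 29, 2028.
Adding 15 calendar days to Jun 29, 2028 gives Jul 14, 2028, which is the last day of the notice period.
The date on which the repair-or-replace obligation becomes due: Jul 14, 2028 + 15 days = Jul 29, 2028.

Jul 29, 2028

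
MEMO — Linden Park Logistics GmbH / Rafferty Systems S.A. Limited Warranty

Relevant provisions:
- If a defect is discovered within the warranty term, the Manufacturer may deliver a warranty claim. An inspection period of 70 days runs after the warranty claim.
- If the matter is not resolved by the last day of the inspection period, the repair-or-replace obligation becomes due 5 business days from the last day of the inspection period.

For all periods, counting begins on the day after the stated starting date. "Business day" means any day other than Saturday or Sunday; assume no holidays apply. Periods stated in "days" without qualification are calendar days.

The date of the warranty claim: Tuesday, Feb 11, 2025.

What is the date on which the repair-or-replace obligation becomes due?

Adding 70 calendar days to Feb 11, 2025 gives Apr 22, 2025, which is the last day of the inspection period.
The date on which the repair-or-replace obligation becomes due: counting 5 business days from Tuesday, Apr 22, 2025 (Apr 23, Apr 24, Apr 25, Apr 28, Apr 29, skipping weekends) reaches Tuesday, Apr 29, 2025.

Apr 29, 2025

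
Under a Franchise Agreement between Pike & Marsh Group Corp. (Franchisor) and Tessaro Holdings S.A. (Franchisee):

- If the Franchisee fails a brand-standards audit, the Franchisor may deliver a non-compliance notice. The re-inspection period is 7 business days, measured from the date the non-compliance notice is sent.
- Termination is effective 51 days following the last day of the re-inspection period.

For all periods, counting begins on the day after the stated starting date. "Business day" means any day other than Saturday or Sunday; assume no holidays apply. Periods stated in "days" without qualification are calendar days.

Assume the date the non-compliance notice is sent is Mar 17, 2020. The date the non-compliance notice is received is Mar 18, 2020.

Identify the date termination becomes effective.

May 16, 2020

The last day of the re-inspection period: 7 business days after Tuesday, Mar 17, 2020, skipping weekends — Mar 18, Mar 19, Mar 20, Mar 23, Mar 24, Mar 25, Mar 26 — lands on Thursday, Mar 26, 2020.
Adding 51 calendar days to Mar 26, 2020 gives May 16, 2020, which is the date termination becomes effective.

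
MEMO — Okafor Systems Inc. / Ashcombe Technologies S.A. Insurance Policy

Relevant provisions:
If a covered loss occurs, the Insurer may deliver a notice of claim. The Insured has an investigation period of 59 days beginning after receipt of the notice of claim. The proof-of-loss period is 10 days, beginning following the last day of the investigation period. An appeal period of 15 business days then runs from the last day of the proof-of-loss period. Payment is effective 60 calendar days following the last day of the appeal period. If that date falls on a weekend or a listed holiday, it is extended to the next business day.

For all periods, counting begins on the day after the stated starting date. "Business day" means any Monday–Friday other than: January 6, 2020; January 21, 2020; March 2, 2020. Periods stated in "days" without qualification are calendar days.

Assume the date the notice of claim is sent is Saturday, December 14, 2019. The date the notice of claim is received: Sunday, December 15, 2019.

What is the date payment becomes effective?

May 15, 2020

The last day of the investigation period: December 15, 2019 + 59 days = February 12, 2020.
The last day of the proof-of-loss period: February 12, 2020 + 10 days = February 22, 2020.
The last day of the appeal period: 15 business days after Saturday, February 22, 2020, skipping weekends and the listed holiday on Mar 2 — Feb 24, Feb 25, Feb 26, Feb 27, …, Mar 12, Mar 13, Mar 16 — lands on Monday, March 16, 2020.
Adding 60 calendar days to March 16, 2020 gives May 15, 2020, which is the date payment becomes effective. May 15, 2020 is a Friday and is not a listed holiday, so no roll-forward applies.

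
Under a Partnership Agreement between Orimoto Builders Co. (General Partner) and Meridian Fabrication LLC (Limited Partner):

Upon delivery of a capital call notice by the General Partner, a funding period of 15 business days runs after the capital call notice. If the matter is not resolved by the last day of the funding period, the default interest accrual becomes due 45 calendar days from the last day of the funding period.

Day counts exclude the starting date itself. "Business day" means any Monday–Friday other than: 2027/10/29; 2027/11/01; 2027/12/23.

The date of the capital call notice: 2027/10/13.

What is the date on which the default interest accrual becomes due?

2027/12/20

From Wednesday, 2027/10/13, 15 business days (Oct 14, Oct 15, Oct 18, Oct 19, …, Nov 3, Nov 4, Nov 5, skipping weekends and the listed holidays on Oct 29, Nov 1) brings us to Friday, 2027/11/05, which is the last day of the funding period.
The date on which the default interest accrual becomes due: 45 calendar days after 2027/11/05 is 2027/12/20.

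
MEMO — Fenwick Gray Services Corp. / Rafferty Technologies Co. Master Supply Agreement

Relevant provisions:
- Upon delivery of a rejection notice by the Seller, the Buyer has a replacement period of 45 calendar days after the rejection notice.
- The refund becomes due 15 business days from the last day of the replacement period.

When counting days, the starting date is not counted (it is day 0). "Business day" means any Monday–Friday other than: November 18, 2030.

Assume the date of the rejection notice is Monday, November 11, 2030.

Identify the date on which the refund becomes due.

January 16, 2031

Adding 45 calendar days to November 11, 2030 gives December 26, 2030, which is the last day of the replacement period.
From Thursday, December 26, 2030, 15 business days (Dec 27, Dec 30, Dec 31, Jan 1, …, Jan 14, Jan 15, Jan 16, skipping weekends) brings us to Thursday, January 16, 2031, which is the date on which the refund becomes due.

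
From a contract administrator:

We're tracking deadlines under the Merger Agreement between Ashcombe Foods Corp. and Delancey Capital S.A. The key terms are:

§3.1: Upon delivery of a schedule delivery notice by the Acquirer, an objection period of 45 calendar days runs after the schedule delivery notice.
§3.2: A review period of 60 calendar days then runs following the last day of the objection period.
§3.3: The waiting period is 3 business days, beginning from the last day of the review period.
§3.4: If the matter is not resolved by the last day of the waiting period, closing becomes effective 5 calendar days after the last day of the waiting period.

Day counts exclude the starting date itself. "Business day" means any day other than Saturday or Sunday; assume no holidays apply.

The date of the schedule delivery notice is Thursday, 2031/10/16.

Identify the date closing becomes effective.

2032/02/08

The last day of the objection period: 2031/10/16 + 45 days = 2031/11/30.
The last day of the review period: 2031/11/30 + 60 days = 2032/01/29.
The last day of the waiting period: counting 3 business days from Thursday, 2032/01/29 (Jan 30, Feb 2, Feb 3, skipping weekends) reaches Tuesday, 2032/02/03.
The date closing becomes effective: 5 calendar days after 2032/02/03 is 2032/02/08.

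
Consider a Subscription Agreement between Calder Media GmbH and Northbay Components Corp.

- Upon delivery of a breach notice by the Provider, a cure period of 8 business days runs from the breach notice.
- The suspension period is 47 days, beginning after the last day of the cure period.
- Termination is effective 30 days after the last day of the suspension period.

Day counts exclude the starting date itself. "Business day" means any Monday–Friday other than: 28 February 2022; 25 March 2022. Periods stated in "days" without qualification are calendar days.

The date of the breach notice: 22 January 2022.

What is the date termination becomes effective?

20 April 2022

From Saturday, 22 January 2022, 8 business days (Jan 24, Jan 25, Jan 26, Jan 27, Jan 28, Jan 31, Feb 1, Feb 2, skipping weekends) brings us to Wednesday, 2 February 2022, which is the last day of the cure period.
The last day of the suspension period: 2 February 2022 + 47 days = 21 March 2022.
Adding 30 calendar days to 21 March 2022 gives 20 April 2022, which is the date termination becomes effective.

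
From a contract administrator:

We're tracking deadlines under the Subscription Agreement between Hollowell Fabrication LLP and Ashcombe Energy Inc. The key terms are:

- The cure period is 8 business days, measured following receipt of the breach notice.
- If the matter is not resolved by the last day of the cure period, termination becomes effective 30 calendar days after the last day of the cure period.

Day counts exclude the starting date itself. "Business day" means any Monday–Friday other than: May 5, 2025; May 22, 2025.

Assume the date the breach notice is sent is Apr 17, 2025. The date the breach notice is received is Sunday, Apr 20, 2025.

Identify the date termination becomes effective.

May 30, 2025

From Sunday, Apr 20, 2025, 8 business days (Apr 21, Apr 22, Apr 23, Apr 24, Apr 25, Apr 28, Apr 29, Apr 30, skipping weekends) brings us to Wednesday, Apr 30, 2025, which is the last day of the cure period.
The date termination becomes effective: 30 calendar days after Apr 30, 2025 is May 30, 2025.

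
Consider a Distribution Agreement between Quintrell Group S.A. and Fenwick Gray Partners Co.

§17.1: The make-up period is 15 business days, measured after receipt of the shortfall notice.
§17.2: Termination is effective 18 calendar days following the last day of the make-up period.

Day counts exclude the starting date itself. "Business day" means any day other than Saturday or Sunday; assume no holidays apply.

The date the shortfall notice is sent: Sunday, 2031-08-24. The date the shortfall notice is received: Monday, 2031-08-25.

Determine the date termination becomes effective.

From Monday, 2031-08-25, 15 business days (Aug 26, Aug 27, Aug 28, Aug 29, …, Sep 11, Sep 12, Sep 15, skipping weekends) brings us to Monday, 2031-09-15, which is the last day of the make-up period.
The date termination becomes effective: 18 calendar days after 2031-09-15 is 2031-10-03.

2031-10-03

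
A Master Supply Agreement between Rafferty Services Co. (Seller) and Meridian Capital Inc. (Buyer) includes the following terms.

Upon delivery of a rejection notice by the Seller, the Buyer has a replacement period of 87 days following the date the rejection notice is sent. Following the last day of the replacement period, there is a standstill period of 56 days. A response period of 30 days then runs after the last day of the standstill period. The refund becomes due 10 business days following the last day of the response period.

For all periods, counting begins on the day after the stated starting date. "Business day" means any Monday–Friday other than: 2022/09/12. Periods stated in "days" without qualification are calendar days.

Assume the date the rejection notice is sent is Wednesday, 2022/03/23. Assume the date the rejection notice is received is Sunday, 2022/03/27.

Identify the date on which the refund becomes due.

The last day of the replacement period: 2022/03/23 + 87 days = 2022/06/18.
The last day of the standstill period: 2022/06/18 + 56 days = 2022/08/13.
Adding 30 calendar days to 2022/08/13 gives 2022/09/12, which is the last day of the response period.
From Monday, 2022/09/12, 10 business days (Sep 13, Sep 14, Sep 15, Sep 16, Sep 19, Sep 20, Sep 21, Sep 22, Sep 23, Sep 26, skipping weekends) brings us to Monday, 2022/09/26, which is the date on which the refund becomes due.

2022/09/26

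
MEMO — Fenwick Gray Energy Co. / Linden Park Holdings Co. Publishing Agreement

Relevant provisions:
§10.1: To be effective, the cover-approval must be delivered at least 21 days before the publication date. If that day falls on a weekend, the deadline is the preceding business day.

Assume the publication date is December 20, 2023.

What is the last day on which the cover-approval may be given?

Counting back 21 calendar days from December 20, 2023 gives November 29, 2023. That is a Wednesday, so no adjustment is needed.

November 29, 2023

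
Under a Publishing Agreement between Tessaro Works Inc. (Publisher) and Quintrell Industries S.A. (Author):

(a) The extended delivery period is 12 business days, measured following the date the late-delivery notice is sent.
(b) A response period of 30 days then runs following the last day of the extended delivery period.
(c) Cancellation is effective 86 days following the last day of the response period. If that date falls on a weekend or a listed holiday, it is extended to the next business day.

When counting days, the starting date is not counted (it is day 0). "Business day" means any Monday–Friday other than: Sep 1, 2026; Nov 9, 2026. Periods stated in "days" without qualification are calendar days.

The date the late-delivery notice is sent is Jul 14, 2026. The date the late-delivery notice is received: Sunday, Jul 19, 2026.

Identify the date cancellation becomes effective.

The last day of the extended delivery period: 12 business days after Tuesday, Jul 14, 2026, skipping weekends — Jul 15, Jul 16, Jul 17, Jul 20, …, Jul 28, Jul 29, Jul 30 — lands on Thursday, Jul 30, 2026.
Adding 30 calendar days to Jul 30, 2026 gives Aug 29, 2026, which is the last day of the response period.
The date cancellation becomes effective: 86 calendar days after Aug 29, 2026 is Nov 23, 2026. Nov 23, 2026 is a Monday and is not a listed holiday, so no roll-forward applies.

Nov 23, 2026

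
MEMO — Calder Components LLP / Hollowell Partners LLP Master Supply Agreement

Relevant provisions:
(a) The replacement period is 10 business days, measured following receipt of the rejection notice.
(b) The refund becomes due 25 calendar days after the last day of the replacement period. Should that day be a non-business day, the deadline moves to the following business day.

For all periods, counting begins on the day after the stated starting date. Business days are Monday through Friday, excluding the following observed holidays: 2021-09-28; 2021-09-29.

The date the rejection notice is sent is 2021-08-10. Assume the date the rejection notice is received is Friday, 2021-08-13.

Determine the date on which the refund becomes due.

From Friday, 2021-08-13, 10 business days (Aug 16, Aug 17, Aug 18, Aug 19, Aug 20, Aug 23, Aug 24, Aug 25, Aug 26, Aug 27, skipping weekends) brings us to Friday, 2021-08-27, which is the last day of the replacement period.
Adding 25 calendar days to 2021-08-27 gives 2021-09-21, which is the date on which the refund becomes due. 2021-09-21 is a Tuesday and is not a listed holiday, so no roll-forward applies.

2021-09-21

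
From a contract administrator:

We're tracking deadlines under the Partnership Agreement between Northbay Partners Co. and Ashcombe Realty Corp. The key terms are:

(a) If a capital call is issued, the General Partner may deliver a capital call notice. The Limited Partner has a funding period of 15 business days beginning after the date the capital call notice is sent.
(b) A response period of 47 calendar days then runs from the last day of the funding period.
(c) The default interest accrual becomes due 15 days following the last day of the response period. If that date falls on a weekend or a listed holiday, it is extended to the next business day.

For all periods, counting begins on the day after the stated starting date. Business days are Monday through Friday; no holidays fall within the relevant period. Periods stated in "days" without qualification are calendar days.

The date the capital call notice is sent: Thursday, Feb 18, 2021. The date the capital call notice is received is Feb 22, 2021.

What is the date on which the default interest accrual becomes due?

The last day of the funding period: counting 15 business days from Thursday, Feb 18, 2021 (Feb 19, Feb 22, Feb 23, Feb 24, …, Mar 9, Mar 10, Mar 11, skipping weekends) reaches Thursday, Mar 11, 2021.
The last day of the response period: Mar 11, 2021 + 47 days = Apr 27, 2021.
Adding 15 calendar days to Apr 27, 2021 gives May 12, 2021, which is the date on which the default interest accrual becomes due. May 12, 2021 is a Wednesday, so no roll-forward applies.

May 12, 2021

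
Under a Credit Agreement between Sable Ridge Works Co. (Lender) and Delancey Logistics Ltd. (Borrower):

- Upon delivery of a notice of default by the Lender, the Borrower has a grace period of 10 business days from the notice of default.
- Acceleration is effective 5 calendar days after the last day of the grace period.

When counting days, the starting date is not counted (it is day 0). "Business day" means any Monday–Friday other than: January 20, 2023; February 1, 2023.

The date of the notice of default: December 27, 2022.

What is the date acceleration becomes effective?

January 15, 2023

From Tuesday, December 27, 2022, 10 business days (Dec 28, Dec 29, Dec 30, Jan 2, Jan 3, Jan 4, Jan 5, Jan 6, Jan 9, Jan 10, skipping weekends) brings us to Tuesday, January 10, 2023, which is the last day of the grace period.
The date acceleration becomes effective: January 10, 2023 + 5 days = January 15, 2023.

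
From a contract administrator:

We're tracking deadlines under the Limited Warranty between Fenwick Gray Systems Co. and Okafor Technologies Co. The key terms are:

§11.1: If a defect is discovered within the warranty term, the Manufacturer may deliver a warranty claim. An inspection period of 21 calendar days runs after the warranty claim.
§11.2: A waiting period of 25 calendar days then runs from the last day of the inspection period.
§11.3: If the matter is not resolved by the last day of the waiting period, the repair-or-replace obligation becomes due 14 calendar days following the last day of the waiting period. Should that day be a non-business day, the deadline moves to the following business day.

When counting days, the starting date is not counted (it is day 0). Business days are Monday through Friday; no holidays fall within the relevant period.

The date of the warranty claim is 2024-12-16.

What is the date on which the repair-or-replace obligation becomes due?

Adding 21 calendar days to 2024-12-16 gives 2025-01-06, which is the last day of the inspection period.
The last day of the waiting period: 2025-01-06 + 25 days = 2025-01-31.
Adding 14 calendar days to 2025-01-31 gives 2025-02-14, which is the date on which the repair-or-replace obligation becomes due. 2025-02-14 is a Friday, so no roll-forward applies.

2025-02-14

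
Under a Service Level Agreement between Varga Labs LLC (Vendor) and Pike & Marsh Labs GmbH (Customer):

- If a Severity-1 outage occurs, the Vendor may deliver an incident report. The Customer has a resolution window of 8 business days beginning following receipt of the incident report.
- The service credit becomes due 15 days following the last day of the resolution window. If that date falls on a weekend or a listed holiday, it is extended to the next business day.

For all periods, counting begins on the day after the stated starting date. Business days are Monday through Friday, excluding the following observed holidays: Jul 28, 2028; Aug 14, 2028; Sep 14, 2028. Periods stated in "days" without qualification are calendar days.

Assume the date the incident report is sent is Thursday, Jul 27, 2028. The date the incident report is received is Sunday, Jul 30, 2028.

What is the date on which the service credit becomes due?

The last day of the resolution window: counting 8 business days from Sunday, Jul 30, 2028 (Jul 31, Aug 1, Aug 2, Aug 3, Aug 4, Aug 7, Aug 8, Aug 9, skipping weekends) reaches Wednesday, Aug 9, 2028.
The date on which the service credit becomes due: 15 calendar days after Aug 9, 2028 is Aug 24, 2028. Aug 24, 2028 is a Thursday and is not a listed holiday, so no roll-forward applies.

Aug 24, 2028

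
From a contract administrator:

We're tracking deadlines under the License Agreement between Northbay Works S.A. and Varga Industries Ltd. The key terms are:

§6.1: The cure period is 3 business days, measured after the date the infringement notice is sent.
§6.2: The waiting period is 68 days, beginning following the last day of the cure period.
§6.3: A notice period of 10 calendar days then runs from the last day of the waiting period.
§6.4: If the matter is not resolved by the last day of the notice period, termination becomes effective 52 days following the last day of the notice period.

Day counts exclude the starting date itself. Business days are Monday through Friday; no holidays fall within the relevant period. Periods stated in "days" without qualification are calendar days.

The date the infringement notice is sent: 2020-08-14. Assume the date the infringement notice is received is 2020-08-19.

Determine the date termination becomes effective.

2020-12-27

From Friday, 2020-08-14, 3 business days (Aug 17, Aug 18, Aug 19, skipping weekends) brings us to Wednesday, 2020-08-19, which is the last day of the cure period.
Adding 68 calendar days to 2020-08-19 gives 2020-10-26, which is the last day of the waiting period.
The last day of the notice period: 2020-10-26 + 10 days = 2020-11-05.
Adding 52 calendar days to 2020-11-05 gives 2020-12-27, which is the date termination becomes effective.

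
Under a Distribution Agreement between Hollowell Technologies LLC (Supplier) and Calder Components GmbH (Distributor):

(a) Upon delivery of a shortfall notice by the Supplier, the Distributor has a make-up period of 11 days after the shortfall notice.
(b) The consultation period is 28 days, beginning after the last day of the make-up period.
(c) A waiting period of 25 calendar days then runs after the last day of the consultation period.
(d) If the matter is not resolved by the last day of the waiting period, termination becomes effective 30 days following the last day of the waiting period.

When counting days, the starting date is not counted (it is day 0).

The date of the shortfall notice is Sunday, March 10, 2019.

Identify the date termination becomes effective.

Adding 11 calendar days to March 10, 2019 gives March 21, 2019, which is the last day of the make-up period.
The last day of the consultation period: March 21, 2019 + 28 days = April 18, 2019.
Adding 25 calendar days to April 18, 2019 gives May 13, 2019, which is the last day of the waiting period.
The date termination becomes effective: May 13, 2019 + 30 days = June 12, 2019.

June 12, 2019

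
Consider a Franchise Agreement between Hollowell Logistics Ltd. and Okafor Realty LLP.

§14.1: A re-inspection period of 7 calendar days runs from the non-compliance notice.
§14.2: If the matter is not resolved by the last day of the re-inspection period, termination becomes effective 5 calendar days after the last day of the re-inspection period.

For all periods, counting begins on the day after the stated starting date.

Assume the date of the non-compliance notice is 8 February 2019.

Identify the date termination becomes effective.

20 February 2019

Adding 7 calendar days to 8 February 2019 gives 15 February 2019, which is the last day of the re-inspection period.
Adding 5 calendar days to 15 February 2019 gives 20 February 2019, which is the date termination becomes effective.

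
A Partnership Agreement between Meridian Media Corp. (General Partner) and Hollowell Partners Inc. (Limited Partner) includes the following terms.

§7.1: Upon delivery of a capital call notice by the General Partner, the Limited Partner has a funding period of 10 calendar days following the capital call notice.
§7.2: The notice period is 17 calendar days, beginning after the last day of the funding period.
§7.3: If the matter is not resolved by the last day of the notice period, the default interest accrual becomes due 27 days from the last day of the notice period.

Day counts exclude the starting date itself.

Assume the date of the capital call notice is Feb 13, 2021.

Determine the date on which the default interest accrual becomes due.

Adding 10 calendar days to Feb 13, 2021 gives Feb 23, 2021, which is the last day of the funding period.
The last day of the notice period: Feb 23, 2021 + 17 days = Mar 12, 2021.
Adding 27 calendar days to Mar 12, 2021 gives Apr 8, 2021, which is the date on which the default interest accrual becomes due.

Apr 8, 2021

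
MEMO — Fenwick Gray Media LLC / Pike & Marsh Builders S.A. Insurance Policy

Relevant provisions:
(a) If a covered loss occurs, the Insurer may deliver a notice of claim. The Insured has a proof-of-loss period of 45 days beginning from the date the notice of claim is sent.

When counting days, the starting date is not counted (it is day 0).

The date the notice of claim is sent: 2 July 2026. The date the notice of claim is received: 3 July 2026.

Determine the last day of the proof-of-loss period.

16 August 2026

The last day of the proof-of-loss period: 2 July 2026 + 45 days = 16 August 2026.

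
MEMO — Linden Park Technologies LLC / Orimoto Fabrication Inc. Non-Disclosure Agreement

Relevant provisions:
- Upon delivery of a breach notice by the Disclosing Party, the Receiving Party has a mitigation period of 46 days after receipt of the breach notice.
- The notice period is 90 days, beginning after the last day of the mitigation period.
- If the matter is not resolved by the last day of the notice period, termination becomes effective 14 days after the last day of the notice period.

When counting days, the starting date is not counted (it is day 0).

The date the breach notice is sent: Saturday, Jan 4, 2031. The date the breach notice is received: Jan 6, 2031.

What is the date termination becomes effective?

The last day of the mitigation period: 46 calendar days after Jan 6, 2031 is Feb 21, 2031.
Adding 90 calendar days to Feb 21, 2031 gives May 22, 2031, which is the last day of the notice period.
The date termination becomes effective: May 22, 2031 + 14 days = Jun 5, 2031.

Jun 5, 2031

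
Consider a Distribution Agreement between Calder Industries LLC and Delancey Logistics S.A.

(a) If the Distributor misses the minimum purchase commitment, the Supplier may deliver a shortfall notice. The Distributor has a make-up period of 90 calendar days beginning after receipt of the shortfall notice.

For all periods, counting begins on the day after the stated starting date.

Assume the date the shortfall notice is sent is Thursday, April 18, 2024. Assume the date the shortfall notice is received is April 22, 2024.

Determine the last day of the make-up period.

The last day of the make-up period: 90 calendar days after April 22, 2024 is July 21, 2024.

July 21, 2024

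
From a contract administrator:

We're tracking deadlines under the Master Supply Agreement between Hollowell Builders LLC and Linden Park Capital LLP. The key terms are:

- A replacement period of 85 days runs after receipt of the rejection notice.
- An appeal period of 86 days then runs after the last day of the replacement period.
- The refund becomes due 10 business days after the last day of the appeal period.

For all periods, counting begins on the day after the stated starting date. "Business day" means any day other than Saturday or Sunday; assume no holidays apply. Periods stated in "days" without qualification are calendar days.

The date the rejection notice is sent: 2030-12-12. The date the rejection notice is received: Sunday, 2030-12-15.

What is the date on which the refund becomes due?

2031-06-18

The last day of the replacement period: 2030-12-15 + 85 days = 2031-03-10.
Adding 86 calendar days to 2031-03-10 gives 2031-06-04, which is the last day of the appeal period.
From Wednesday, 2031-06-04, 10 business days (Jun 5, Jun 6, Jun 9, Jun 10, Jun 11, Jun 12, Jun 13, Jun 16, Jun 17, Jun 18, skipping weekends) brings us to Wednesday, 2031-06-18, which is the date on which the refund becomes due.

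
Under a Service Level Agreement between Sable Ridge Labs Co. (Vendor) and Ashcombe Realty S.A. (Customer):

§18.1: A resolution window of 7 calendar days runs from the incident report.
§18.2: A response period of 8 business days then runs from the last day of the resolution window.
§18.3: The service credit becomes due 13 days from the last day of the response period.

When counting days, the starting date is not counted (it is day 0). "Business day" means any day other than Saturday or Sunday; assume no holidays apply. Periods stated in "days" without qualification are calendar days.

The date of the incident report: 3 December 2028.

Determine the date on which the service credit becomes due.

The last day of the resolution window: 7 calendar days after 3 December 2028 is 10 December 2028.
The last day of the response period: 8 business days after Sunday, 10 December 2028, skipping weekends — Dec 11, Dec 12, Dec 13, Dec 14, Dec 15, Dec 18, Dec 19, Dec 20 — lands on Wednesday, 20 December 2028.
Adding 13 calendar days to 20 December 2028 gives 2 January 2029, which is the date on which the service credit becomes due.

2 January 2029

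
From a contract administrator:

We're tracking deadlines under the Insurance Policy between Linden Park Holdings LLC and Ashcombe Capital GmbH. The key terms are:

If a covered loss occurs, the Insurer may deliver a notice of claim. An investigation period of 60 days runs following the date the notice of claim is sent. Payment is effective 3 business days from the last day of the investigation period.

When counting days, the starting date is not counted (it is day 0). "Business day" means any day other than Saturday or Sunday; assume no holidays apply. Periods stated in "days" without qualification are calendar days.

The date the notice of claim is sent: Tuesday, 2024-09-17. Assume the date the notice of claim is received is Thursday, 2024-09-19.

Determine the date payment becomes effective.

2024-11-20

The last day of the investigation period: 60 calendar days after 2024-09-17 is 2024-11-16.
From Saturday, 2024-11-16, 3 business days (Nov 18, Nov 19, Nov 20, skipping weekends) brings us to Wednesday, 2024-11-20, which is the date payment becomes effective.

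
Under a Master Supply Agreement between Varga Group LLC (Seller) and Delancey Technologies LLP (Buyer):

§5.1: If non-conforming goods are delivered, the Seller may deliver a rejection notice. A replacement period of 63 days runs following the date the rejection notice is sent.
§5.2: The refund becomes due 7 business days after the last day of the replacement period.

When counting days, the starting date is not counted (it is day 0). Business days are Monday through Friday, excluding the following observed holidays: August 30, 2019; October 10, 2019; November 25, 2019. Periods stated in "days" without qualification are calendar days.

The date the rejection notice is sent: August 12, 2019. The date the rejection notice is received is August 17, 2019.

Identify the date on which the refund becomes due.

The last day of the replacement period: August 12, 2019 + 63 days = October 14, 2019.
The date on which the refund becomes due: 7 business days after Monday, October 14, 2019, skipping weekends — Oct 15, Oct 16, Oct 17, Oct 18, Oct 21, Oct 22, Oct 23 — lands on Wednesday, October 23, 2019.

October 23, 2019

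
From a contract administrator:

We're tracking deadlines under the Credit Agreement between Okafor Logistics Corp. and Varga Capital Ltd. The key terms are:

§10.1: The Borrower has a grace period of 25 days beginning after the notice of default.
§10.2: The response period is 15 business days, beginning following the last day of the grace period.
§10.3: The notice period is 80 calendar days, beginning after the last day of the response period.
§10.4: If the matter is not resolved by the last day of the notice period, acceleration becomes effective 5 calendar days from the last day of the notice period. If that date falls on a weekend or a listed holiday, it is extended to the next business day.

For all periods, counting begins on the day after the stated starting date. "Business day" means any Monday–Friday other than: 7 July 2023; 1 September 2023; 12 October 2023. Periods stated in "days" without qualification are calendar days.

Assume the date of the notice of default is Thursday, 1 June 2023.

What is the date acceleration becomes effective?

Adding 25 calendar days to 1 June 2023 gives 26 June 2023, which is the last day of the grace period.
From Monday, 26 June 2023, 15 business days (Jun 27, Jun 28, Jun 29, Jun 30, …, Jul 14, Jul 17, Jul 18, skipping weekends and the listed holiday on Jul 7) brings us to Tuesday, 18 July 2023, which is the last day of the response period.
The last day of the notice period: 18 July 2023 + 80 days = 6 October 2023.
The date acceleration becomes effective: 6 October 2023 + 5 days = 11 October 2023. 11 October 2023 is a Wednesday and is not a listed holiday, so no roll-forward applies.

11 October 2023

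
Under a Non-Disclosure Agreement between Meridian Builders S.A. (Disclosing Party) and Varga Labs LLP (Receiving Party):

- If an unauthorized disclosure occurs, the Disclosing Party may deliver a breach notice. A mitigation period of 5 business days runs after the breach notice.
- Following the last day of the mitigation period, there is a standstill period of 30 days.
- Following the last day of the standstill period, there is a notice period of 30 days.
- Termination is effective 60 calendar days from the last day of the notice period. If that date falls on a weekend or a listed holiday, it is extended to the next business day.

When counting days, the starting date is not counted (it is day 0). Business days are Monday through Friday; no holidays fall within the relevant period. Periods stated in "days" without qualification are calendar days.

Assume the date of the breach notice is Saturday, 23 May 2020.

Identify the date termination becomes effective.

The last day of the mitigation period: counting 5 business days from Saturday, 23 May 2020 (May 25, May 26, May 27, May 28, May 29, skipping weekends) reaches Friday, 29 May 2020.
Adding 30 calendar days to 29 May 2020 gives 28 June 2020, which is the last day of the standstill period.
The last day of the notice period: 30 calendar days after 28 June 2020 is 28 July 2020.
Adding 60 calendar days to 28 July 2020 gives 26 September 2020, which is the date termination becomes effective. That falls on a Saturday, so it rolls to the next business day, Monday, 28 September 2020.

28 September 2020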